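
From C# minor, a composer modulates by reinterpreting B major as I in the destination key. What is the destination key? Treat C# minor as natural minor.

The numeral I denotes a major triad on scale degree 1. With B on degree 1, the tonic of the new key is B.
Degree 1 carries a major triad in major keys, so the destination is B major.
Check: the diatonic triads of B major are B (I), C#m (ii), D#m (iii), E (IV), F# (V), G#m (vi), A#dim (vii°) — B major is indeed I.

B major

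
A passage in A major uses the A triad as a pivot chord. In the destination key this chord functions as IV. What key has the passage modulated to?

The numeral IV denotes a major triad on scale degree 4. With A on degree 4, the tonic of the new key is E.
Degree 4 carries a major triad in major keys, so the destination is E major.
Check: the diatonic triads of E major are E (I), F♯m (ii), G♯m (iii), A (IV), B (V), C♯m (vi), D♯dim (vii°) — A is indeed IV.

E major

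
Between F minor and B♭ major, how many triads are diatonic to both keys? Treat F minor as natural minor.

2

Diatonic triads of F minor (natural minor): Fm (i), Gdim (ii°), A♭ (III), B♭m (iv), Cm (v), D♭ (VI), E♭ (VII).
Diatonic triads of B♭ major: B♭ (I), Cm (ii), Dm (iii), E♭ (IV), F (V), Gm (vi), Adim (vii°).
Matching root and quality in both lists: Cm, E♭.
That gives 2 common triads.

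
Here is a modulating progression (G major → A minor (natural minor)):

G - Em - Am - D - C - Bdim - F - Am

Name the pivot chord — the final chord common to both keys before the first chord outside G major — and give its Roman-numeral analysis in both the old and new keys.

Chords diatonic to G major: G, Am, Bm, C, D, Em, F♯dim.
Reading the progression, the first chord not in that set is Bdim, so the modulation leaves G major there.
The chord immediately before Bdim is C, which is diatonic to both keys: IV in G major and III in A minor.

C — IV in G major, III in A minor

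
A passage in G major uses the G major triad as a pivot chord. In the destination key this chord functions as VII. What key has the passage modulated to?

The numeral VII denotes a major triad on scale degree 7. With G on degree 7, the tonic of the new key is A.
Degree 7 carries a major triad in natural-minor keys, so the destination is A minor.
Check: the diatonic triads of A minor (natural minor) are Am (i), Bdim (ii°), C (III), Dm (iv), Em (v), F (VI), G (VII) — G major is indeed VII.

A minor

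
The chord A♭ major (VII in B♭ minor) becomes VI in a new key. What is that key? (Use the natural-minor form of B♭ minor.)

The numeral VI denotes a major triad on scale degree 6. With A♭ on degree 6, the tonic of the new key is C.
Degree 6 carries a major triad in minor keys, so the destination is C minor.
Check: the diatonic triads of C minor (natural minor) are Cm (i), Ddim (ii°), E♭ (III), Fm (iv), Gm (v), A♭ (VI), B♭ (VII) — A♭ major is indeed VI.

C minor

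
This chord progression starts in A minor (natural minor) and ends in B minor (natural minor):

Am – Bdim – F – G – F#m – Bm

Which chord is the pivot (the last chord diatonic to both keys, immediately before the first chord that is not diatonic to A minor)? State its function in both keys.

G — VII in A minor, VI in B minor

Chords diatonic to A minor: Am, Bdim, C, Dm, Em, F, G.
Reading the progression, the first chord not in that set is F#m, so the modulation leaves A minor there.
The chord immediately before F#m is G, which is diatonic to both keys: VII in A minor and VI in B minor.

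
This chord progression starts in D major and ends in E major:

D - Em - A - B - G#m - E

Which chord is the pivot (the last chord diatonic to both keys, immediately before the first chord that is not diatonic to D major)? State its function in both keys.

A — V in D major, IV in E major

Chords diatonic to D major: D, Em, F#m, G, A, Bm, C#dim.
Reading the progression, the first chord not in that set is B, so the modulation leaves D major there.
The chord immediately before B is A, which is diatonic to both keys: V in D major and IV in E major.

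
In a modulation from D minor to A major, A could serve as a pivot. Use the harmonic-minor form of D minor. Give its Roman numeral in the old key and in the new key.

The scale of D minor (harmonic minor) is D E F G A B♭ C♯; A is degree 5, and the triad built there (A-C♯-E) is major, so it is V.
The scale of A major is A B C♯ D E F♯ G♯; A is degree 1, and the triad built there (A-C♯-E) is major, so it is I.

V in D minor; I in A major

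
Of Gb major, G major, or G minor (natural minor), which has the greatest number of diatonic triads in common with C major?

G major

Triads of C major: C (I), Dm (ii), Em (iii), F (IV), G (V), Am (vi), Bdim (vii°).
Gb major shares 0: none.
G major shares 4: C, Em, G, Am.
G minor (natural minor) shares 2: Dm, F.
The most common triads (4) are shared with G major.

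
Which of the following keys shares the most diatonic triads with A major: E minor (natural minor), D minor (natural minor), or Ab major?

E minor

Triads of A major: A (I), Bm (ii), C#m (iii), D (IV), E (V), F#m (vi), G#dim (vii°).
E minor (natural minor) shares 2: Bm, D.
D minor (natural minor) shares 0: none.
Ab major shares 0: none.
The most common triads (2) are shared with E minor.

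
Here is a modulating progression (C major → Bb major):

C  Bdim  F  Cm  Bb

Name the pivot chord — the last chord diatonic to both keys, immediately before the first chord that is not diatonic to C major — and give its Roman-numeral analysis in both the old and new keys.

Chords diatonic to C major: C, Dm, Em, F, G, Am, Bdim.
Reading the progression, the first chord not in that set is Cm, so the modulation leaves C major there.
The chord immediately before Cm is F, which is diatonic to both keys: IV in C major and V in Bb major.

F — IV in C major, V in Bb major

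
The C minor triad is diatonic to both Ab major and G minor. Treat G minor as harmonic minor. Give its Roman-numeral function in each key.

iii in Ab major; iv in G minor

The scale of Ab major is Ab Bb C Db Eb F G; C is degree 3, and the triad built there (C-Eb-G) is minor, so it is iii.
The scale of G minor (harmonic minor) is G A Bb C D Eb F#; C is degree 4, and the triad built there (C-Eb-G) is minor, so it is iv.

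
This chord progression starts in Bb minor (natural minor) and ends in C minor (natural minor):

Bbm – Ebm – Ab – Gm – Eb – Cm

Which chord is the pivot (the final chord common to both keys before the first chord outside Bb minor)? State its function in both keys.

Ab — VII in Bb minor, VI in C minor

Chords diatonic to Bb minor: Bbm, Cdim, Db, Ebm, Fm, Gb, Ab.
Reading the progression, the first chord not in that set is Gm, so the modulation leaves Bb minor there.
The chord immediately before Gm is Ab, which is diatonic to both keys: VII in Bb minor and VI in C minor.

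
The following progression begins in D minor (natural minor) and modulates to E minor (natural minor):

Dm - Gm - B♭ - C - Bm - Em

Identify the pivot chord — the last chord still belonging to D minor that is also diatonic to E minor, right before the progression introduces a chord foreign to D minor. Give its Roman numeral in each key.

Chords diatonic to D minor: Dm, Edim, F, Gm, Am, B♭, C.
Reading the progression, the first chord not in that set is Bm, so the modulation leaves D minor there.
The chord immediately before Bm is C, which is diatonic to both keys: VII in D minor and VI in E minor.

C — VII in D minor, VI in E minor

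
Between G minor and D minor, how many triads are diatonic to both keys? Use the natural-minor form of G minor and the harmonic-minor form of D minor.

3

Diatonic triads of G minor (natural minor): G minor (i), A diminished (ii°), Bb major (III), C minor (iv), D minor (v), Eb major (VI), F major (VII).
Diatonic triads of D minor (harmonic minor): D minor (i), E diminished (ii°), F augmented (III+), G minor (iv), A major (V), Bb major (VI), C# diminished (vii°).
Matching root and quality in both lists: G minor, Bb major, D minor.
That gives 3 common triads.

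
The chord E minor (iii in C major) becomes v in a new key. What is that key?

The numeral v denotes a minor triad on scale degree 5. With E on degree 5, the tonic of the new key is A.
Degree 5 carries a minor triad in natural-minor keys, so the destination is A minor.
Check: the diatonic triads of A minor (natural minor) are Am (i), Bdim (ii°), C (III), Dm (iv), Em (v), F (VI), G (VII) — E minor is indeed v.

A minor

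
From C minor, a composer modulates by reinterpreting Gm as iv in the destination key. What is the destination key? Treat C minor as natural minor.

The numeral iv denotes a minor triad on scale degree 4. With G on degree 4, the tonic of the new key is D.
Degree 4 carries a minor triad in minor keys, so the destination is D minor.
Check: the diatonic triads of D minor (natural minor) are Dm (i), Edim (ii°), F (III), Gm (iv), Am (v), B♭ (VI), C (VII) — Gm is indeed iv.

D minor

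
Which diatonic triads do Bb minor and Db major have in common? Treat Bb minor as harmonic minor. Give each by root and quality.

Bbm, Cdim, Ebm, Gb

Triads in Bb minor (harmonic minor): Bb minor (i), C diminished (ii°), Db augmented (III+), Eb minor (iv), F major (V), Gb major (VI), A diminished (vii°).
Triads in Db major: Db major (I), Eb minor (ii), F minor (iii), Gb major (IV), Ab major (V), Bb minor (vi), C diminished (vii°).
Shared triads with their functions: Bb minor (i in Bb minor, vi in Db major); C diminished (ii° in Bb minor, vii° in Db major); Eb minor (iv in Bb minor, ii in Db major); Gb major (VI in Bb minor, IV in Db major).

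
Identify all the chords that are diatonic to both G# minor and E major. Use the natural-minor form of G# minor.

G#m, B, C#m, E

Triads in G# minor (natural minor): G#m (i), A#dim (ii°), B (III), C#m (iv), D#m (v), E (VI), F# (VII).
Triads in E major: E (I), F#m (ii), G#m (iii), A (IV), B (V), C#m (vi), D#dim (vii°).
Shared triads with their functions: G#m (i in G# minor, iii in E major); B (III in G# minor, V in E major); C#m (iv in G# minor, vi in E major); E (VI in G# minor, I in E major).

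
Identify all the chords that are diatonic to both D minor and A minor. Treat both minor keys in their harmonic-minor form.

Dm

Triads in D minor (harmonic minor): D minor (i), E diminished (ii°), F augmented (III+), G minor (iv), A major (V), Bb major (VI), C# diminished (vii°).
Triads in A minor (harmonic minor): A minor (i), B diminished (ii°), C augmented (III+), D minor (iv), E major (V), F major (VI), G# diminished (vii°).
Shared triads with their functions: D minor (i in D minor, iv in A minor).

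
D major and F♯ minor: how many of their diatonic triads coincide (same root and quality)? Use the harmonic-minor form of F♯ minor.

3

Diatonic triads of D major: D (I), Em (ii), F♯m (iii), G (IV), A (V), Bm (vi), C♯dim (vii°).
Diatonic triads of F♯ minor (harmonic minor): F♯m (i), G♯dim (ii°), Aaug (III+), Bm (iv), C♯ (V), D (VI), E♯dim (vii°).
Matching root and quality in both lists: D, F♯m, Bm.
That gives 3 common triads.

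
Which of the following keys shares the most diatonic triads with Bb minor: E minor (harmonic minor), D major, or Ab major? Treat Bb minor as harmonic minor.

Ab major

Triads of Bb minor (harmonic minor): Bbm (i), Cdim (ii°), Dbaug (III+), Ebm (iv), F (V), Gb (VI), Adim (vii°).
E minor (harmonic minor) shares 0: none.
D major shares 0: none.
Ab major shares 1: Bbm.
The most common triads (1) are shared with Ab major.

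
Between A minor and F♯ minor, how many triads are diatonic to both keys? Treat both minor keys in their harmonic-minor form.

1

Diatonic triads of A minor (harmonic minor): Am (i), Bdim (ii°), Caug (III+), Dm (iv), E (V), F (VI), G♯dim (vii°).
Diatonic triads of F♯ minor (harmonic minor): F♯m (i), G♯dim (ii°), Aaug (III+), Bm (iv), C♯ (V), D (VI), E♯dim (vii°).
Matching root and quality in both lists: G♯dim.
That gives 1 common triad.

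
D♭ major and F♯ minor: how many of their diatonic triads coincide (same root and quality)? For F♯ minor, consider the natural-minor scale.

0

Diatonic triads of D♭ major: D♭ (I), E♭m (ii), Fm (iii), G♭ (IV), A♭ (V), B♭m (vi), Cdim (vii°).
Diatonic triads of F♯ minor (natural minor): F♯m (i), G♯dim (ii°), A (III), Bm (iv), C♯m (v), D (VI), E (VII).
No triad has the same root and quality in both keys.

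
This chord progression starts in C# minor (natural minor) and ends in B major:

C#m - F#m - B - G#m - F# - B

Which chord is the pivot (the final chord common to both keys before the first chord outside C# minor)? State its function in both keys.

Chords diatonic to C# minor: C#m, D#dim, E, F#m, G#m, A, B.
Reading the progression, the first chord not in that set is F#, so the modulation leaves C# minor there.
The chord immediately before F# is G#m, which is diatonic to both keys: v in C# minor and vi in B major.

G#m — v in C# minor, vi in B major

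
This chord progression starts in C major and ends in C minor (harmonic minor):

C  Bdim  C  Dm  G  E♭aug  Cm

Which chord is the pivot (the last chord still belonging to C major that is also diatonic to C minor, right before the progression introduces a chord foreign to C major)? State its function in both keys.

G — V in C major, V in C minor

Chords diatonic to C major: C, Dm, Em, F, G, Am, Bdim.
Reading the progression, the first chord not in that set is E♭aug, so the modulation leaves C major there.
The chord immediately before E♭aug is G, which is diatonic to both keys: V in C major and V in C minor.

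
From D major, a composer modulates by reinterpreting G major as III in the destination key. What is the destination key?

The numeral III denotes a major triad on scale degree 3. With G on degree 3, the tonic of the new key is E.
Degree 3 carries a major triad in natural-minor keys, so the destination is E minor.
Check: the diatonic triads of E minor (natural minor) are Em (i), F#dim (ii°), G (III), Am (iv), Bm (v), C (VI), D (VII) — G major is indeed III.

E minor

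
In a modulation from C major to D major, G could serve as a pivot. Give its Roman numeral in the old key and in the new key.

The scale of C major is C D E F G A B; G is degree 5, and the triad built there (G-B-D) is major, so it is V.
The scale of D major is D E F# G A B C#; G is degree 4, and the triad built there (G-B-D) is major, so it is IV.

V in C major; IV in D major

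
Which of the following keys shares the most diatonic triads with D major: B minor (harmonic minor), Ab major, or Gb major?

B minor

Triads of D major: D (I), Em (ii), F#m (iii), G (IV), A (V), Bm (vi), C#dim (vii°).
B minor (harmonic minor) shares 4: Em, G, Bm, C#dim.
Ab major shares 0: none.
Gb major shares 0: none.
The most common triads (4) are shared with B minor.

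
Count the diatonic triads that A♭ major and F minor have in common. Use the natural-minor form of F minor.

7

Diatonic triads of A♭ major: A♭ (I), B♭m (ii), Cm (iii), D♭ (IV), E♭ (V), Fm (vi), Gdim (vii°).
Diatonic triads of F minor (natural minor): Fm (i), Gdim (ii°), A♭ (III), B♭m (iv), Cm (v), D♭ (VI), E♭ (VII).
Matching root and quality in both lists: A♭, B♭m, Cm, D♭, E♭, Fm, Gdim.
That gives 7 common triads.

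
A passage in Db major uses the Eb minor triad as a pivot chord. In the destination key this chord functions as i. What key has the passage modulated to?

The numeral i denotes a minor triad on scale degree 1. With Eb on degree 1, the tonic of the new key is Eb.
Degree 1 carries a minor triad in minor keys, so the destination is Eb minor.
Check: the diatonic triads of Eb minor (natural minor) are Ebm (i), Fdim (ii°), Gb (III), Abm (iv), Bbm (v), Cb (VI), Db (VII) — Eb minor is indeed i.

Eb minor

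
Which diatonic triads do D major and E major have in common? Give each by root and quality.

F#m, A

Triads in D major: D (I), Em (ii), F#m (iii), G (IV), A (V), Bm (vi), C#dim (vii°).
Triads in E major: E (I), F#m (ii), G#m (iii), A (IV), B (V), C#m (vi), D#dim (vii°).
Shared triads with their functions: F#m (iii in D major, ii in E major); A (V in D major, IV in E major).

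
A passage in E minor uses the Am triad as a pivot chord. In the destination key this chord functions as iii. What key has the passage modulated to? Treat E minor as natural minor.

The numeral iii denotes a minor triad on scale degree 3. With A on degree 3, the tonic of the new key is F.
Degree 3 carries a minor triad in major keys, so the destination is F major.
Check: the diatonic triads of F major are F (I), Gm (ii), Am (iii), Bb (IV), C (V), Dm (vi), Edim (vii°) — Am is indeed iii.

F major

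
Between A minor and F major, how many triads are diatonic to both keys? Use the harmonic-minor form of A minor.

3

Diatonic triads of A minor (harmonic minor): A minor (i), B diminished (ii°), C augmented (III+), D minor (iv), E major (V), F major (VI), G# diminished (vii°).
Diatonic triads of F major: F major (I), G minor (ii), A minor (iii), Bb major (IV), C major (V), D minor (vi), E diminished (vii°).
Matching root and quality in both lists: A minor, D minor, F major.
That gives 3 common triads.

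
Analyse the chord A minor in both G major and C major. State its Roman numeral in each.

ii in G major; vi in C major

The scale of G major is G A B C D E F#; A is degree 2, and the triad built there (A-C-E) is minor, so it is ii.
The scale of C major is C D E F G A B; A is degree 6, and the triad built there (A-C-E) is minor, so it is vi.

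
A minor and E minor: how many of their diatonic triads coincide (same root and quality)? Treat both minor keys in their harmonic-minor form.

Diatonic triads of A minor (harmonic minor): A minor (i), B diminished (ii°), C augmented (III+), D minor (iv), E major (V), F major (VI), G♯ diminished (vii°).
Diatonic triads of E minor (harmonic minor): E minor (i), F♯ diminished (ii°), G augmented (III+), A minor (iv), B major (V), C major (VI), D♯ diminished (vii°).
Matching root and quality in both lists: A minor.
That gives 1 common triad.

1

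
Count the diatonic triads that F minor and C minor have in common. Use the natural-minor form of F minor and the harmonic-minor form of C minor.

Diatonic triads of F minor (natural minor): Fm (i), Gdim (ii°), Ab (III), Bbm (iv), Cm (v), Db (VI), Eb (VII).
Diatonic triads of C minor (harmonic minor): Cm (i), Ddim (ii°), Ebaug (III+), Fm (iv), G (V), Ab (VI), Bdim (vii°).
Matching root and quality in both lists: Fm, Ab, Cm.
That gives 3 common triads.

3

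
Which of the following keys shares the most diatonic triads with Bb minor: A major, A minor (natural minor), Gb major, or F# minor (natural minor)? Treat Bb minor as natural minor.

Gb major

Triads of Bb minor (natural minor): Bbm (i), Cdim (ii°), Db (III), Ebm (iv), Fm (v), Gb (VI), Ab (VII).
A major shares 0: none.
A minor (natural minor) shares 0: none.
Gb major shares 4: Bbm, Db, Ebm, Gb.
F# minor (natural minor) shares 0: none.
The most common triads (4) are shared with Gb major.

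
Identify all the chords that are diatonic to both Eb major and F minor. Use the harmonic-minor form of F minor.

Fm

Triads in Eb major: Eb (I), Fm (ii), Gm (iii), Ab (IV), Bb (V), Cm (vi), Ddim (vii°).
Triads in F minor (harmonic minor): Fm (i), Gdim (ii°), Abaug (III+), Bbm (iv), C (V), Db (VI), Edim (vii°).
Shared triads with their functions: Fm (ii in Eb major, i in F minor).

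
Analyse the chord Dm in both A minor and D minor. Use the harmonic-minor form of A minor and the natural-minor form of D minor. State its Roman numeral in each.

The scale of A minor (harmonic minor) is A B C D E F G♯; D is degree 4, and the triad built there (D-F-A) is minor, so it is iv.
The scale of D minor (natural minor) is D E F G A B♭ C; D is degree 1, and the triad built there (D-F-A) is minor, so it is i.

iv in A minor; i in D minor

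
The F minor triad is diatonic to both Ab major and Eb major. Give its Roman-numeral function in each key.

vi in Ab major; ii in Eb major

The scale of Ab major is Ab Bb C Db Eb F G; F is degree 6, and the triad built there (F-Ab-C) is minor, so it is vi.
The scale of Eb major is Eb F G Ab Bb C D; F is degree 2, and the triad built there (F-Ab-C) is minor, so it is ii.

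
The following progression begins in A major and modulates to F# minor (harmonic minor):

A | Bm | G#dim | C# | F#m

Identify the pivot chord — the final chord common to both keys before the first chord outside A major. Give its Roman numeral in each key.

G#dim — vii° in A major, ii° in F# minor

Chords diatonic to A major: A, Bm, C#m, D, E, F#m, G#dim.
Reading the progression, the first chord not in that set is C#, so the modulation leaves A major there.
The chord immediately before C# is G#dim, which is diatonic to both keys: vii° in A major and ii° in F# minor.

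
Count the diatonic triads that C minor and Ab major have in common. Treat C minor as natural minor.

4

Diatonic triads of C minor (natural minor): C minor (i), D diminished (ii°), Eb major (III), F minor (iv), G minor (v), Ab major (VI), Bb major (VII).
Diatonic triads of Ab major: Ab major (I), Bb minor (ii), C minor (iii), Db major (IV), Eb major (V), F minor (vi), G diminished (vii°).
Matching root and quality in both lists: C minor, Eb major, F minor, Ab major.
That gives 4 common triads.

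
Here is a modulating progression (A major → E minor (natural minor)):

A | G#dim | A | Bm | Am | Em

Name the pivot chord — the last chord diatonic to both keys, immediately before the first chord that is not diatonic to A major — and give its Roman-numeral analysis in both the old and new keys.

Chords diatonic to A major: A, Bm, C#m, D, E, F#m, G#dim.
Reading the progression, the first chord not in that set is Am, so the modulation leaves A major there.
The chord immediately before Am is Bm, which is diatonic to both keys: ii in A major and v in E minor.

Bm — ii in A major, v in E minor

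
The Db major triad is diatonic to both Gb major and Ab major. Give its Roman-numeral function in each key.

The scale of Gb major is Gb Ab Bb Cb Db Eb F; Db is degree 5, and the triad built there (Db-F-Ab) is major, so it is V.
The scale of Ab major is Ab Bb C Db Eb F G; Db is degree 4, and the triad built there (Db-F-Ab) is major, so it is IV.

V in Gb major; IV in Ab major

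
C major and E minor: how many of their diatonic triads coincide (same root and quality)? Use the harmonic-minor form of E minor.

Diatonic triads of C major: C major (I), D minor (ii), E minor (iii), F major (IV), G major (V), A minor (vi), B diminished (vii°).
Diatonic triads of E minor (harmonic minor): E minor (i), F# diminished (ii°), G augmented (III+), A minor (iv), B major (V), C major (VI), D# diminished (vii°).
Matching root and quality in both lists: C major, E minor, A minor.
That gives 3 common triads.

3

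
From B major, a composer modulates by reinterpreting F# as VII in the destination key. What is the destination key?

G# minor

The numeral VII denotes a major triad on scale degree 7. With F# on degree 7, the tonic of the new key is G#.
Degree 7 carries a major triad in natural-minor keys, so the destination is G# minor.
Check: the diatonic triads of G# minor (natural minor) are G#m (i), A#dim (ii°), B (III), C#m (iv), D#m (v), E (VI), F# (VII) — F# is indeed VII.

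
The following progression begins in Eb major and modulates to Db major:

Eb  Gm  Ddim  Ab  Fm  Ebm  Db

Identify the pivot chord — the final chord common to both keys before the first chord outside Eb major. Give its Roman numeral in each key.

Chords diatonic to Eb major: Eb, Fm, Gm, Ab, Bb, Cm, Ddim.
Reading the progression, the first chord not in that set is Ebm, so the modulation leaves Eb major there.
The chord immediately before Ebm is Fm, which is diatonic to both keys: ii in Eb major and iii in Db major.

Fm — ii in Eb major, iii in Db major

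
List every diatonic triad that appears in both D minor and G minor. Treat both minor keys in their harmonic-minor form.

Triads in D minor (harmonic minor): D minor (i), E diminished (ii°), F augmented (III+), G minor (iv), A major (V), B♭ major (VI), C♯ diminished (vii°).
Triads in G minor (harmonic minor): G minor (i), A diminished (ii°), B♭ augmented (III+), C minor (iv), D major (V), E♭ major (VI), F♯ diminished (vii°).
Shared triads with their functions: G minor (iv in D minor, i in G minor).

Gm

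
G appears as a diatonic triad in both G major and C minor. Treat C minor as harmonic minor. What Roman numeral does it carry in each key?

The scale of G major is G A B C D E F#; G is degree 1, and the triad built there (G-B-D) is major, so it is I.
The scale of C minor (harmonic minor) is C D Eb F G Ab B; G is degree 5, and the triad built there (G-B-D) is major, so it is V.

I in G major; V in C minor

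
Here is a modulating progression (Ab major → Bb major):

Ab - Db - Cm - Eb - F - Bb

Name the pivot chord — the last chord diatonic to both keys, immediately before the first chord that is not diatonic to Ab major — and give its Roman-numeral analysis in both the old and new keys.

Chords diatonic to Ab major: Ab, Bbm, Cm, Db, Eb, Fm, Gdim.
Reading the progression, the first chord not in that set is F, so the modulation leaves Ab major there.
The chord immediately before F is Eb, which is diatonic to both keys: V in Ab major and IV in Bb major.

Eb — V in Ab major, IV in Bb major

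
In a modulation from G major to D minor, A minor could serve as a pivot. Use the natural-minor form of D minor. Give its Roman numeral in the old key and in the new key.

The scale of G major is G A B C D E F♯; A is degree 2, and the triad built there (A-C-E) is minor, so it is ii.
The scale of D minor (natural minor) is D E F G A B♭ C; A is degree 5, and the triad built there (A-C-E) is minor, so it is v.

ii in G major; v in D minor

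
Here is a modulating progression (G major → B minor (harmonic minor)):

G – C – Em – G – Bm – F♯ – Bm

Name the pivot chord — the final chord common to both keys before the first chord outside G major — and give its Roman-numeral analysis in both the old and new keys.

Bm — iii in G major, i in B minor

Chords diatonic to G major: G, Am, Bm, C, D, Em, F♯dim.
Reading the progression, the first chord not in that set is F♯, so the modulation leaves G major there.
The chord immediately before F♯ is Bm, which is diatonic to both keys: iii in G major and i in B minor.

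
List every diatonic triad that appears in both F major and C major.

Triads in F major: F (I), Gm (ii), Am (iii), B♭ (IV), C (V), Dm (vi), Edim (vii°).
Triads in C major: C (I), Dm (ii), Em (iii), F (IV), G (V), Am (vi), Bdim (vii°).
Shared triads with their functions: F (I in F major, IV in C major); Am (iii in F major, vi in C major); C (V in F major, I in C major); Dm (vi in F major, ii in C major).

F, Am, C, Dm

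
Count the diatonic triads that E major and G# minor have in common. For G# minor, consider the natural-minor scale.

4

Diatonic triads of E major: E (I), F#m (ii), G#m (iii), A (IV), B (V), C#m (vi), D#dim (vii°).
Diatonic triads of G# minor (natural minor): G#m (i), A#dim (ii°), B (III), C#m (iv), D#m (v), E (VI), F# (VII).
Matching root and quality in both lists: E, G#m, B, C#m.
That gives 4 common triads.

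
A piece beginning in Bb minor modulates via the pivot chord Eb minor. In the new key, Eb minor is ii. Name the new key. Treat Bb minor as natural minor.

The numeral ii denotes a minor triad on scale degree 2. With Eb on degree 2, the tonic of the new key is Db.
Degree 2 carries a minor triad in major keys, so the destination is Db major.
Check: the diatonic triads of Db major are Db (I), Ebm (ii), Fm (iii), Gb (IV), Ab (V), Bbm (vi), Cdim (vii°) — Eb minor is indeed ii.

Db major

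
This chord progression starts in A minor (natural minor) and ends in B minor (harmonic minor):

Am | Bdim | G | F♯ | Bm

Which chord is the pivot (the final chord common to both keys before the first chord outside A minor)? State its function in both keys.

Chords diatonic to A minor: Am, Bdim, C, Dm, Em, F, G.
Reading the progression, the first chord not in that set is F♯, so the modulation leaves A minor there.
The chord immediately before F♯ is G, which is diatonic to both keys: VII in A minor and VI in B minor.

G — VII in A minor, VI in B minor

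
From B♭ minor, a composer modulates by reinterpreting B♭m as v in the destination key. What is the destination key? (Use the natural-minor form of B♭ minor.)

The numeral v denotes a minor triad on scale degree 5. With B♭ on degree 5, the tonic of the new key is E♭.
Degree 5 carries a minor triad in natural-minor keys, so the destination is E♭ minor.
Check: the diatonic triads of E♭ minor (natural minor) are E♭m (i), Fdim (ii°), G♭ (III), A♭m (iv), B♭m (v), C♭ (VI), D♭ (VII) — B♭m is indeed v.

E♭ minor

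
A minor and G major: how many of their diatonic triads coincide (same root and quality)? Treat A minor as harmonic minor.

Diatonic triads of A minor (harmonic minor): Am (i), Bdim (ii°), Caug (III+), Dm (iv), E (V), F (VI), G♯dim (vii°).
Diatonic triads of G major: G (I), Am (ii), Bm (iii), C (IV), D (V), Em (vi), F♯dim (vii°).
Matching root and quality in both lists: Am.
That gives 1 common triad.

1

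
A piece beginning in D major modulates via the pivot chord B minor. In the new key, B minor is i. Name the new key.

The numeral i denotes a minor triad on scale degree 1. With B on degree 1, the tonic of the new key is B.
Degree 1 carries a minor triad in minor keys, so the destination is B minor.
Check: the diatonic triads of B minor (natural minor) are Bm (i), C♯dim (ii°), D (III), Em (iv), F♯m (v), G (VI), A (VII) — B minor is indeed i.

B minor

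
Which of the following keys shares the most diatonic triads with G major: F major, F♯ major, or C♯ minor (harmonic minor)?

F major

Triads of G major: G major (I), A minor (ii), B minor (iii), C major (IV), D major (V), E minor (vi), F♯ diminished (vii°).
F major shares 2: Am, C.
F♯ major shares 0: none.
C♯ minor (harmonic minor) shares 0: none.
The most common triads (2) are shared with F major.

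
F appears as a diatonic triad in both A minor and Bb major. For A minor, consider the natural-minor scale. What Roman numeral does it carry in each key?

VI in A minor; V in Bb major

The scale of A minor (natural minor) is A B C D E F G; F is degree 6, and the triad built there (F-A-C) is major, so it is VI.
The scale of Bb major is Bb C D Eb F G A; F is degree 5, and the triad built there (F-A-C) is major, so it is V.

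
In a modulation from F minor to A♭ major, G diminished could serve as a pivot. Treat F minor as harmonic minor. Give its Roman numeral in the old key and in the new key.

ii° in F minor; vii° in A♭ major

The scale of F minor (harmonic minor) is F G A♭ B♭ C D♭ E; G is degree 2, and the triad built there (G-B♭-D♭) is diminished, so it is ii°.
The scale of A♭ major is A♭ B♭ C D♭ E♭ F G; G is degree 7, and the triad built there (G-B♭-D♭) is diminished, so it is vii°.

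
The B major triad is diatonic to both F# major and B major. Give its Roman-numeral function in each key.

IV in F# major; I in B major

The scale of F# major is F# G# A# B C# D# E#; B is degree 4, and the triad built there (B-D#-F#) is major, so it is IV.
The scale of B major is B C# D# E F# G# A#; B is degree 1, and the triad built there (B-D#-F#) is major, so it is I.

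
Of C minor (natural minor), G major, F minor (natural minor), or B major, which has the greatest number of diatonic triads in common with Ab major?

Triads of Ab major: Ab major (I), Bb minor (ii), C minor (iii), Db major (IV), Eb major (V), F minor (vi), G diminished (vii°).
C minor (natural minor) shares 4: Ab, Cm, Eb, Fm.
G major shares 0: none.
F minor (natural minor) shares 7: Ab, Bbm, Cm, Db, Eb, Fm, Gdim.
B major shares 0: none.
The most common triads (7) are shared with F minor.

F minor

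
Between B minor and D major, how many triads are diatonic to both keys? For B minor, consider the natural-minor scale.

7

Diatonic triads of B minor (natural minor): Bm (i), C#dim (ii°), D (III), Em (iv), F#m (v), G (VI), A (VII).
Diatonic triads of D major: D (I), Em (ii), F#m (iii), G (IV), A (V), Bm (vi), C#dim (vii°).
Matching root and quality in both lists: Bm, C#dim, D, Em, F#m, G, A.
That gives 7 common triads.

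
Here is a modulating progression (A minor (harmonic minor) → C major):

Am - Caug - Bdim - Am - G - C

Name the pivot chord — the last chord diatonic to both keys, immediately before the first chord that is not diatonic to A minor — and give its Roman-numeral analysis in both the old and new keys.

Chords diatonic to A minor: Am, Bdim, Caug, Dm, E, F, G#dim.
Reading the progression, the first chord not in that set is G, so the modulation leaves A minor there.
The chord immediately before G is Am, which is diatonic to both keys: i in A minor and vi in C major.

Am — i in A minor, vi in C major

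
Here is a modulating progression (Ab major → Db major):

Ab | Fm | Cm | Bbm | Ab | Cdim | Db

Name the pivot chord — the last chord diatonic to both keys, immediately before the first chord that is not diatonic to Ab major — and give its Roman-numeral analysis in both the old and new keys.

Chords diatonic to Ab major: Ab, Bbm, Cm, Db, Eb, Fm, Gdim.
Reading the progression, the first chord not in that set is Cdim, so the modulation leaves Ab major there.
The chord immediately before Cdim is Ab, which is diatonic to both keys: I in Ab major and V in Db major.

Ab — I in Ab major, V in Db major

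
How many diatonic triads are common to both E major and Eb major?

0

Diatonic triads of E major: E (I), F#m (ii), G#m (iii), A (IV), B (V), C#m (vi), D#dim (vii°).
Diatonic triads of Eb major: Eb (I), Fm (ii), Gm (iii), Ab (IV), Bb (V), Cm (vi), Ddim (vii°).
No triad has the same root and quality in both keys.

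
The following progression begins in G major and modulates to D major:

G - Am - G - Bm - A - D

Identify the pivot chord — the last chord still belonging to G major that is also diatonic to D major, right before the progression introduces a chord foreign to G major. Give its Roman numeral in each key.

Bm — iii in G major, vi in D major

Chords diatonic to G major: G, Am, Bm, C, D, Em, F♯dim.
Reading the progression, the first chord not in that set is A, so the modulation leaves G major there.
The chord immediately before A is Bm, which is diatonic to both keys: iii in G major and vi in D major.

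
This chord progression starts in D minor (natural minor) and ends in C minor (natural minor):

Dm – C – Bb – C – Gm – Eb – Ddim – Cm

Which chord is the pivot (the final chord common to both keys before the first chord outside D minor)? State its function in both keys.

Chords diatonic to D minor: Dm, Edim, F, Gm, Am, Bb, C.
Reading the progression, the first chord not in that set is Eb, so the modulation leaves D minor there.
The chord immediately before Eb is Gm, which is diatonic to both keys: iv in D minor and v in C minor.

Gm — iv in D minor, v in C minor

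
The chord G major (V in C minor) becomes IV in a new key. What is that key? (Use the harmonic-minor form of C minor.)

The numeral IV denotes a major triad on scale degree 4. With G on degree 4, the tonic of the new key is D.
Degree 4 carries a major triad in major keys, so the destination is D major.
Check: the diatonic triads of D major are D (I), Em (ii), F#m (iii), G (IV), A (V), Bm (vi), C#dim (vii°) — G major is indeed IV.

D major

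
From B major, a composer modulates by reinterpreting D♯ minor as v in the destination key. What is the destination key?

The numeral v denotes a minor triad on scale degree 5. With D♯ on degree 5, the tonic of the new key is G♯.
Degree 5 carries a minor triad in natural-minor keys, so the destination is G♯ minor.
Check: the diatonic triads of G♯ minor (natural minor) are G♯m (i), A♯dim (ii°), B (III), C♯m (iv), D♯m (v), E (VI), F♯ (VII) — D♯ minor is indeed v.

G♯ minor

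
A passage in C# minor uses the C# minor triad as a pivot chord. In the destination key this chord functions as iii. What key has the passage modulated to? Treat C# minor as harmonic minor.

The numeral iii denotes a minor triad on scale degree 3. With C# on degree 3, the tonic of the new key is A.
Degree 3 carries a minor triad in major keys, so the destination is A major.
Check: the diatonic triads of A major are A (I), Bm (ii), C#m (iii), D (IV), E (V), F#m (vi), G#dim (vii°) — C# minor is indeed iii.

A major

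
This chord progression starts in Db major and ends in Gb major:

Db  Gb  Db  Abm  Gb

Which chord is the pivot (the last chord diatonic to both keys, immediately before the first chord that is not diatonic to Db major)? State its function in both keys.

Db — I in Db major, V in Gb major

Chords diatonic to Db major: Db, Ebm, Fm, Gb, Ab, Bbm, Cdim.
Reading the progression, the first chord not in that set is Abm, so the modulation leaves Db major there.
The chord immediately before Abm is Db, which is diatonic to both keys: I in Db major and V in Gb major.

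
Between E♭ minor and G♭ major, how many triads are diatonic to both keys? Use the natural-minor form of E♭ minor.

7

Diatonic triads of E♭ minor (natural minor): E♭ minor (i), F diminished (ii°), G♭ major (III), A♭ minor (iv), B♭ minor (v), C♭ major (VI), D♭ major (VII).
Diatonic triads of G♭ major: G♭ major (I), A♭ minor (ii), B♭ minor (iii), C♭ major (IV), D♭ major (V), E♭ minor (vi), F diminished (vii°).
Matching root and quality in both lists: E♭ minor, F diminished, G♭ major, A♭ minor, B♭ minor, C♭ major, D♭ major.
That gives 7 common triads.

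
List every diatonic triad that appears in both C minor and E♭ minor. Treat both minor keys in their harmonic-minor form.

Ddim

Triads in C minor (harmonic minor): Cm (i), Ddim (ii°), E♭aug (III+), Fm (iv), G (V), A♭ (VI), Bdim (vii°).
Triads in E♭ minor (harmonic minor): E♭m (i), Fdim (ii°), G♭aug (III+), A♭m (iv), B♭ (V), C♭ (VI), Ddim (vii°).
Shared triads with their functions: Ddim (ii° in C minor, vii° in E♭ minor).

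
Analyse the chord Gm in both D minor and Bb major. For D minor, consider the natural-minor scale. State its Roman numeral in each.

iv in D minor; vi in Bb major

The scale of D minor (natural minor) is D E F G A Bb C; G is degree 4, and the triad built there (G-Bb-D) is minor, so it is iv.
The scale of Bb major is Bb C D Eb F G A; G is degree 6, and the triad built there (G-Bb-D) is minor, so it is vi.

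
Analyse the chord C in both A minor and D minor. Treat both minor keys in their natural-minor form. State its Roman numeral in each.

The scale of A minor (natural minor) is A B C D E F G; C is degree 3, and the triad built there (C-E-G) is major, so it is III.
The scale of D minor (natural minor) is D E F G A Bb C; C is degree 7, and the triad built there (C-E-G) is major, so it is VII.

III in A minor; VII in D minor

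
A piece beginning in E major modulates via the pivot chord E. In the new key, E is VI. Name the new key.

The numeral VI denotes a major triad on scale degree 6. With E on degree 6, the tonic of the new key is G#.
Degree 6 carries a major triad in minor keys, so the destination is G# minor.
Check: the diatonic triads of G# minor (natural minor) are G#m (i), A#dim (ii°), B (III), C#m (iv), D#m (v), E (VI), F# (VII) — E is indeed VI.

G# minor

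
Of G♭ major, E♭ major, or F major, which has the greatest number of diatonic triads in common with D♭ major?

G♭ major

Triads of D♭ major: D♭ (I), E♭m (ii), Fm (iii), G♭ (IV), A♭ (V), B♭m (vi), Cdim (vii°).
G♭ major shares 4: D♭, E♭m, G♭, B♭m.
E♭ major shares 2: Fm, A♭.
F major shares 0: none.
The most common triads (4) are shared with G♭ major.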